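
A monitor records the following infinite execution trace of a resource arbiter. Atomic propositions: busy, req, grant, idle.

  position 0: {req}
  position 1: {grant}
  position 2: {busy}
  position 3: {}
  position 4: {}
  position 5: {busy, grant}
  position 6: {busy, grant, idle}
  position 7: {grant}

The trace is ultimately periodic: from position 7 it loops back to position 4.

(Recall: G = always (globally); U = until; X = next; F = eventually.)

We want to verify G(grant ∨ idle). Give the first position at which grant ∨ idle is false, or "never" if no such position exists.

0

At position 0 the labels are {req}, so grant ∨ idle is false there. This is the first violation.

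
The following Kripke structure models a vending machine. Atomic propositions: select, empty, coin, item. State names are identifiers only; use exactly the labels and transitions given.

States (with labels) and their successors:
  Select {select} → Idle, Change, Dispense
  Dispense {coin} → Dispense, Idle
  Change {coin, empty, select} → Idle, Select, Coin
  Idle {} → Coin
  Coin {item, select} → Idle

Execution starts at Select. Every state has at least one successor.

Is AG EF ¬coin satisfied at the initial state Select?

States satisfying EF ¬coin: {Select, Dispense, Change, Idle, Coin}.
States satisfying AG EF ¬coin: {Select, Dispense, Change, Idle, Coin}.
Every state reachable from Select satisfies EF ¬coin.
Select ∈ Sat(AG EF ¬coin).

Holds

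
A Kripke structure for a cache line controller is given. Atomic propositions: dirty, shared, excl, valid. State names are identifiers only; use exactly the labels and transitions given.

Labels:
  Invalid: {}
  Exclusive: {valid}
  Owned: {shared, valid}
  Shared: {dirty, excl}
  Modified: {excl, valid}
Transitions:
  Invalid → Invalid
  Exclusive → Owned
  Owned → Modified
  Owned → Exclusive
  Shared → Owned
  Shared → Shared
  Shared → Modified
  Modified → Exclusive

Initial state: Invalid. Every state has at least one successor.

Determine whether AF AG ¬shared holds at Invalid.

Satisfied

States satisfying AG ¬shared: {Invalid}.
States satisfying AF AG ¬shared: {Invalid}.
Invalid ∈ Sat(AF AG ¬shared).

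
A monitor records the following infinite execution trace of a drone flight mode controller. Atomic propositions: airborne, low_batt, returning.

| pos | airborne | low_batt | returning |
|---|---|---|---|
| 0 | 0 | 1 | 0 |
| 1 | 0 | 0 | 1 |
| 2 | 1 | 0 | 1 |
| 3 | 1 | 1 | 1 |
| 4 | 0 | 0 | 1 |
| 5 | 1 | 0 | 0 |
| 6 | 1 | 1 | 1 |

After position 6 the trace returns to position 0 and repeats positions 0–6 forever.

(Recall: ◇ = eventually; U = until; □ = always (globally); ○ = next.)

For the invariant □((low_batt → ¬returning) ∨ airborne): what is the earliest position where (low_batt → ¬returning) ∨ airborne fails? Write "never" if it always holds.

never

(low_batt → ¬returning) ∨ airborne holds at every position 0..6, and those are all the positions the trace ever visits, so the invariant □((low_batt → ¬returning) ∨ airborne) is never violated.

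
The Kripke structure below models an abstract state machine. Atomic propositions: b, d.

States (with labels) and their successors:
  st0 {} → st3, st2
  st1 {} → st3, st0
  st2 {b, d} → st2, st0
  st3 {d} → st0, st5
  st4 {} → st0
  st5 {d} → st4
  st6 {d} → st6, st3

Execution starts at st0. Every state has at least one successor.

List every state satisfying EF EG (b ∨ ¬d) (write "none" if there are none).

States satisfying EG (b ∨ ¬d): {st0, st1, st2, st4}.
States satisfying EF EG (b ∨ ¬d): {st0, st1, st2, st3, st4, st5, st6}.

{st0, st1, st2, st3, st4, st5, st6}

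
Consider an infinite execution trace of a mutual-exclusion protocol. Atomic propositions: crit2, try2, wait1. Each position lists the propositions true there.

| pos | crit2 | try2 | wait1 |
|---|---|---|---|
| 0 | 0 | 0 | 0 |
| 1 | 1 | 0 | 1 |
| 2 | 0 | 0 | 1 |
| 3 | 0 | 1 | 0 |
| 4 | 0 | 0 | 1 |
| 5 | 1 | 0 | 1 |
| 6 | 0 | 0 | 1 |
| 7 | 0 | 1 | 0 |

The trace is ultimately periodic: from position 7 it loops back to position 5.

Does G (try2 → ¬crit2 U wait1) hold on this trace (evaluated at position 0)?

try2 → ¬crit2 U wait1 holds at every position 0..7, and those are all positions ever visited, so G (try2 → ¬crit2 U wait1) holds.
Positions where try2 holds: 3, 7.
Check ¬crit2 U wait1 at each: 3→ok, 7→ok.

Holds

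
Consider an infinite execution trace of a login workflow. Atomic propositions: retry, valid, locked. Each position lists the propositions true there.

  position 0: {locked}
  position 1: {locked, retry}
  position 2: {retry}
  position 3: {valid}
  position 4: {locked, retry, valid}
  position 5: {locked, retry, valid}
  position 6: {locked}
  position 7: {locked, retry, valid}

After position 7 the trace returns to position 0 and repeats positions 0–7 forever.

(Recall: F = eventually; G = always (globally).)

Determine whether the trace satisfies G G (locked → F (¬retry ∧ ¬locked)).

G (locked → F (¬retry ∧ ¬locked)) holds at every position 0..7, and those are all positions ever visited, so G G (locked → F (¬retry ∧ ¬locked)) holds.

Yes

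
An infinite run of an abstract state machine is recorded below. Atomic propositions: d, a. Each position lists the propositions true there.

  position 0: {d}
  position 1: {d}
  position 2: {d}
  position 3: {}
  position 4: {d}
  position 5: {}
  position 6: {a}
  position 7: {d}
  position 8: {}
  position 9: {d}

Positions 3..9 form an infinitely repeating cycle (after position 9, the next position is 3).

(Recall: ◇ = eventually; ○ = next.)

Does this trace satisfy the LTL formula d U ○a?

Does not hold

Walking from position 0: at position 3, ○a has not yet held and d fails, so d U ○a is false.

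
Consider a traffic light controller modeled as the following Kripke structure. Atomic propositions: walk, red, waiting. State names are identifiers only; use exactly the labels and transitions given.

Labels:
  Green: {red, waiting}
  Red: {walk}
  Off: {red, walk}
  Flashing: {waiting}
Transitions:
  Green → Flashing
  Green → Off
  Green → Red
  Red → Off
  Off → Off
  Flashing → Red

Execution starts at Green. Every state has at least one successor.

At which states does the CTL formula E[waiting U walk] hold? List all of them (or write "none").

{Green, Red, Off, Flashing}

States satisfying waiting: {Green, Flashing}.
States satisfying walk: {Red, Off}.
States satisfying E[waiting U walk]: {Green, Red, Off, Flashing}.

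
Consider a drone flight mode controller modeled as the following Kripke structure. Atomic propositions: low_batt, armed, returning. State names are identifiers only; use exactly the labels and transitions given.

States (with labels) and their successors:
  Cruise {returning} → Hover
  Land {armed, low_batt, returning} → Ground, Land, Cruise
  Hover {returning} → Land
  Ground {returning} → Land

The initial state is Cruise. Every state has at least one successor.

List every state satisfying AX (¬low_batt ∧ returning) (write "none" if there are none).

{Cruise}

States satisfying ¬low_batt ∧ returning: {Cruise, Hover, Ground}.
States satisfying AX (¬low_batt ∧ returning): {Cruise}.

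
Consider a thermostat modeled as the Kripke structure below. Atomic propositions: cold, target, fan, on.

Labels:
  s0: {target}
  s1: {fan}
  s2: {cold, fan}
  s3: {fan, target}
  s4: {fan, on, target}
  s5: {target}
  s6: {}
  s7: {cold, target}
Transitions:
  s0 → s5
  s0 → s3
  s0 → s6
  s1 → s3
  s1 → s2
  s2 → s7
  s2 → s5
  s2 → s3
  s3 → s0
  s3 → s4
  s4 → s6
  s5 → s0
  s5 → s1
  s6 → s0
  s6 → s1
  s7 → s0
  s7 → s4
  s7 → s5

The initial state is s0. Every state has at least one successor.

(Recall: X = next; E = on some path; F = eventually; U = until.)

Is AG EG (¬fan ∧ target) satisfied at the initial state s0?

States satisfying EG (¬fan ∧ target): {s0, s5, s7}.
States satisfying AG EG (¬fan ∧ target): ∅.
s1 is reachable from s0 and violates EG (¬fan ∧ target), so AG fails at s0.
s0 ∉ Sat(AG EG (¬fan ∧ target)).

No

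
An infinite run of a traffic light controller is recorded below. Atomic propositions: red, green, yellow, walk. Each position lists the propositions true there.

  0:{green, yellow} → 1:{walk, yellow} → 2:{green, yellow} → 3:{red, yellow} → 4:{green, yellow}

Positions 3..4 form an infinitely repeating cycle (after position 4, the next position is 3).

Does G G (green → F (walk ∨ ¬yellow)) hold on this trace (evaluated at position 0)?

Violated

G (green → F (walk ∨ ¬yellow)) must hold at every position from 0 onward. It fails at position 0, so G G (green → F (walk ∨ ¬yellow)) is false.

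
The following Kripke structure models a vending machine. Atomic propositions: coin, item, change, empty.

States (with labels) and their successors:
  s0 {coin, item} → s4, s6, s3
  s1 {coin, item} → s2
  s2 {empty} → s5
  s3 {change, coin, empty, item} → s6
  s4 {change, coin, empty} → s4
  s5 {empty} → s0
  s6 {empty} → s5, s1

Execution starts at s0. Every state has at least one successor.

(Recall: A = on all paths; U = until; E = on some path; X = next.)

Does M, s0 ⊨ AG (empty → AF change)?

Violated

States satisfying empty → AF change: {s0, s1, s3, s4}.
States satisfying AG (empty → AF change): {s4}.
s2 is reachable from s0 and violates empty → AF change, so AG fails at s0.
s0 ∉ Sat(AG (empty → AF change)).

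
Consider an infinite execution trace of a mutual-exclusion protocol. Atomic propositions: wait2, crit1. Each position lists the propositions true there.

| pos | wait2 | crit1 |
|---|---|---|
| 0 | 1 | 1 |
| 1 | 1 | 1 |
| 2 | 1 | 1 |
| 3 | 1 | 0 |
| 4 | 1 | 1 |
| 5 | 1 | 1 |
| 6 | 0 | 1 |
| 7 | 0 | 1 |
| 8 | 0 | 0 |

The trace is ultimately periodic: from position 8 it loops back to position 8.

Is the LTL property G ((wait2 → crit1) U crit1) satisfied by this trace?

Does not hold

(wait2 → crit1) U crit1 must hold at every position from 0 onward. It fails at position 3, so G ((wait2 → crit1) U crit1) is false.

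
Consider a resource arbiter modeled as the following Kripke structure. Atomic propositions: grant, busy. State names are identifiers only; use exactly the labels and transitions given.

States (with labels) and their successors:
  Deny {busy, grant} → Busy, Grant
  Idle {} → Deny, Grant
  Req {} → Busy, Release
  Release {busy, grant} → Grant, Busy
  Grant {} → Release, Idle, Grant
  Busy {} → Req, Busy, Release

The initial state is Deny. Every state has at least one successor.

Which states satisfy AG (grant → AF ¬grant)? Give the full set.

{Deny, Idle, Req, Release, Grant, Busy}

States satisfying grant → AF ¬grant: {Deny, Idle, Req, Release, Grant, Busy}.
States satisfying AG (grant → AF ¬grant): {Deny, Idle, Req, Release, Grant, Busy}.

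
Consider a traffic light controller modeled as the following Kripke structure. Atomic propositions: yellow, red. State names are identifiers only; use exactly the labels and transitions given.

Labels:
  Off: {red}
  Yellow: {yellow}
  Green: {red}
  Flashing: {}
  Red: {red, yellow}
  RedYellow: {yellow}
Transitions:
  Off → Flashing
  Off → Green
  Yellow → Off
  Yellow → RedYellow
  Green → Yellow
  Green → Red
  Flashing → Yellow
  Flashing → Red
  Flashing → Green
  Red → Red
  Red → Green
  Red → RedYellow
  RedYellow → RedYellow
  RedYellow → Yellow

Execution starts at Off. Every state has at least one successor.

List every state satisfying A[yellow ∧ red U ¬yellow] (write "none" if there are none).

{Off, Green, Flashing}

States satisfying yellow ∧ red: {Red}.
States satisfying ¬yellow: {Off, Green, Flashing}.
States satisfying A[yellow ∧ red U ¬yellow]: {Off, Green, Flashing}.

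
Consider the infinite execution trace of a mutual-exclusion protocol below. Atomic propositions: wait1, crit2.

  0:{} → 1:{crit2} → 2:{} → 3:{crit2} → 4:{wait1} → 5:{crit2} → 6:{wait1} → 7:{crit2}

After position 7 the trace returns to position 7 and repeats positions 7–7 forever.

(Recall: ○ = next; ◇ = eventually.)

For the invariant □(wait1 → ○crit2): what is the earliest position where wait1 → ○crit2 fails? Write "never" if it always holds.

wait1 → ○crit2 holds at every position 0..7, and those are all the positions the trace ever visits, so the invariant □(wait1 → ○crit2) is never violated.

never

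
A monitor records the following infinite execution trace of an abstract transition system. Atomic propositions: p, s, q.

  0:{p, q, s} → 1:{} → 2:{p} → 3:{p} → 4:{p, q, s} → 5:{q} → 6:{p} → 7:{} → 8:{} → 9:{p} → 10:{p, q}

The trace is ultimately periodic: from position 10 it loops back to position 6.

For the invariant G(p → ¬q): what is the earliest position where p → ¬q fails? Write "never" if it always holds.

At position 0 the labels are {p, q, s}, so p → ¬q is false there. This is the first violation.

0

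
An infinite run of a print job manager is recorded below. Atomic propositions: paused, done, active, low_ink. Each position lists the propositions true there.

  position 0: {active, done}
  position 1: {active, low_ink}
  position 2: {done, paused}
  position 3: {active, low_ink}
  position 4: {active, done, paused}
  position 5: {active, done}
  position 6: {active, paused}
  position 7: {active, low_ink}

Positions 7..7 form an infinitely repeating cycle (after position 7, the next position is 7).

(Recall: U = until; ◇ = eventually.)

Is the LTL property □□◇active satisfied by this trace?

□◇active holds at every position 0..7, and those are all positions ever visited, so □□◇active holds.

Holds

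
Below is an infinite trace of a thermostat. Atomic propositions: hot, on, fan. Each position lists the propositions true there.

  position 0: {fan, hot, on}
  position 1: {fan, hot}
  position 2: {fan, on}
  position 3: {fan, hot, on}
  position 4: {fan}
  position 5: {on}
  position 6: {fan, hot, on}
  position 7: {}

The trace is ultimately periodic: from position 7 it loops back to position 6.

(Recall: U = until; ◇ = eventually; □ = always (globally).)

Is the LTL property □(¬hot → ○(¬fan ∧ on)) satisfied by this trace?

¬hot → ○(¬fan ∧ on) must hold at every position from 0 onward. It fails at position 2, so □(¬hot → ○(¬fan ∧ on)) is false.
Positions where ¬hot holds: 2, 4, 5, 7.
Check ○(¬fan ∧ on) at each: 2→fails, 4→ok, 5→fails, 7→fails.

Violated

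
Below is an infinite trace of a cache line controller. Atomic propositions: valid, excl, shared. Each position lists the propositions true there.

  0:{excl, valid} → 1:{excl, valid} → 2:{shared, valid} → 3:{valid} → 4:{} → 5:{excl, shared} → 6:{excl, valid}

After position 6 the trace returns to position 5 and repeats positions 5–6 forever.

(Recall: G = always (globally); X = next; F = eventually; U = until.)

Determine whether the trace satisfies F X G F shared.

Satisfied

X G F shared holds at position 0, which is reachable from 0, so F X G F shared holds.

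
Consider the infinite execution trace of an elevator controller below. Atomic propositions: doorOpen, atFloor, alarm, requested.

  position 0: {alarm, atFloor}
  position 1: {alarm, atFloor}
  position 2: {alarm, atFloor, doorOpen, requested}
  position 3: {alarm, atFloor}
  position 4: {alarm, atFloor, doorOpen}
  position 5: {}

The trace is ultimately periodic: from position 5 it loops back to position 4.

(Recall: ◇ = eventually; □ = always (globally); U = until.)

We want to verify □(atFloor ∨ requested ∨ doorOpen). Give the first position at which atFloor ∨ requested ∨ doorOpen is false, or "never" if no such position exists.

5

Check atFloor ∨ requested ∨ doorOpen at each position in order: 0 ✓, 1 ✓, 2 ✓, 3 ✓, 4 ✓.
At position 5 the labels are {}, so atFloor ∨ requested ∨ doorOpen is false there. This is the first violation.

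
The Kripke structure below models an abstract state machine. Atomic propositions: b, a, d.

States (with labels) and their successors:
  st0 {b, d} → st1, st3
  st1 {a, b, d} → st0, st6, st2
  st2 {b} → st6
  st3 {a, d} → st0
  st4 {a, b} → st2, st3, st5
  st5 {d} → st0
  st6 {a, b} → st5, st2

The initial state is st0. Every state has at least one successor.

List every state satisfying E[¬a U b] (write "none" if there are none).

States satisfying ¬a: {st0, st2, st5}.
States satisfying b: {st0, st1, st2, st4, st6}.
States satisfying E[¬a U b]: {st0, st1, st2, st4, st5, st6}.

{st0, st1, st2, st4, st5, st6}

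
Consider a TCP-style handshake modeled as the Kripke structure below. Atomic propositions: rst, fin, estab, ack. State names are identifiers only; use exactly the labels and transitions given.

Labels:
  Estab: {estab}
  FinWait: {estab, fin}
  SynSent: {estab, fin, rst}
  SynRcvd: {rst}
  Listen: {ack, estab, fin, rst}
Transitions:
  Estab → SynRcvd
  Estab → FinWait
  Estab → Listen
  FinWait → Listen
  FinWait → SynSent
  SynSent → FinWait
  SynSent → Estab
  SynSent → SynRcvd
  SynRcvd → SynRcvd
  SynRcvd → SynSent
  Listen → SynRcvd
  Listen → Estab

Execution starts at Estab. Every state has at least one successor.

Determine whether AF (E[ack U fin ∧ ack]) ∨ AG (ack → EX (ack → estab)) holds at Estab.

States satisfying E[ack U fin ∧ ack]: {Listen}.
States satisfying AF (E[ack U fin ∧ ack]): {Listen}.
States satisfying ack → EX (ack → estab): {Estab, FinWait, SynSent, SynRcvd, Listen}.
States satisfying AG (ack → EX (ack → estab)): {Estab, FinWait, SynSent, SynRcvd, Listen}.
States satisfying AF (E[ack U fin ∧ ack]) ∨ AG (ack → EX (ack → estab)): {Estab, FinWait, SynSent, SynRcvd, Listen}.
Estab ∈ Sat(AF (E[ack U fin ∧ ack]) ∨ AG (ack → EX (ack → estab))).

Satisfied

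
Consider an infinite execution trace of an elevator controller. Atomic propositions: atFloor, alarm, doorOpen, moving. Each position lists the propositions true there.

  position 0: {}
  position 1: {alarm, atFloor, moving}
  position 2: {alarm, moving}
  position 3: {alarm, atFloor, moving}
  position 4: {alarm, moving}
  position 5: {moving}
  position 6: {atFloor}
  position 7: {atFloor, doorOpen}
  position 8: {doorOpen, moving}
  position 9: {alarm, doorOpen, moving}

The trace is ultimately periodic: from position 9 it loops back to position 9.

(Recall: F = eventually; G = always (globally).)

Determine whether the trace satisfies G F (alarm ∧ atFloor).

F (alarm ∧ atFloor) must hold at every position from 0 onward. It fails at position 4, so G F (alarm ∧ atFloor) is false.

Violated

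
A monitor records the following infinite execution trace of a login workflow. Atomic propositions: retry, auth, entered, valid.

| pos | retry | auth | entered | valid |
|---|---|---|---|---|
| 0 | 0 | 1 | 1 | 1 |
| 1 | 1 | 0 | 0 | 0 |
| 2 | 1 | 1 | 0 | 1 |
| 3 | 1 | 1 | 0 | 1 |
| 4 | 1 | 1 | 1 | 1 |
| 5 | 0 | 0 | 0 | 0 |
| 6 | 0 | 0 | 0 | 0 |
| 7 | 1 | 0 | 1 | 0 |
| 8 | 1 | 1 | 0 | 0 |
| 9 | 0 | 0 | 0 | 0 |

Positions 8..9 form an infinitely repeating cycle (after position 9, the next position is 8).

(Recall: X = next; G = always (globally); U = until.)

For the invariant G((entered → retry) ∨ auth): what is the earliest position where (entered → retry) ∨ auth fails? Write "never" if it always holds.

(entered → retry) ∨ auth holds at every position 0..9, and those are all the positions the trace ever visits, so the invariant G((entered → retry) ∨ auth) is never violated.

never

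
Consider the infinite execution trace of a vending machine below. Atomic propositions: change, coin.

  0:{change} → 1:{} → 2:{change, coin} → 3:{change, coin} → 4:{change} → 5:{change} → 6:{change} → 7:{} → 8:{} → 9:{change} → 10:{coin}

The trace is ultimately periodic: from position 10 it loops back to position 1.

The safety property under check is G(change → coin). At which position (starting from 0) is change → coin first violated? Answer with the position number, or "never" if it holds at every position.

0

At position 0 the labels are {change}, so change → coin is false there. This is the first violation.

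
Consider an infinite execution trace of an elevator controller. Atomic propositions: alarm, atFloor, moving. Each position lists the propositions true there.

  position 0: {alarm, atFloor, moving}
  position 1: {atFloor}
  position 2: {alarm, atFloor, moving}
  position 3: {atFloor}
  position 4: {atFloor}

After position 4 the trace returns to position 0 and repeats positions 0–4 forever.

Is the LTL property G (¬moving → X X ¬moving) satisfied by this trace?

¬moving → X X ¬moving must hold at every position from 0 onward. It fails at position 3, so G (¬moving → X X ¬moving) is false.
Positions where ¬moving holds: 1, 3, 4.
Check X X ¬moving at each: 1→ok, 3→fails, 4→ok.

No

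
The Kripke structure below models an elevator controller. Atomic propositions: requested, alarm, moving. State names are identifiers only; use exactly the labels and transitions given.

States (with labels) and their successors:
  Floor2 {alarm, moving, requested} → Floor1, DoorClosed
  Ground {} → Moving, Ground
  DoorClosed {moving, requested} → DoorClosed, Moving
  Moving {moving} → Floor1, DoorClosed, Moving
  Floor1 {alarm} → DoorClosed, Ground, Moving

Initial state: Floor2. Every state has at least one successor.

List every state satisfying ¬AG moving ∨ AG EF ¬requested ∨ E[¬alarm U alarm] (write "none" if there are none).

States satisfying moving: {Floor2, DoorClosed, Moving}.
States satisfying AG moving: ∅.
States satisfying ¬AG moving: {Floor2, Ground, DoorClosed, Moving, Floor1}.
States satisfying EF ¬requested: {Floor2, Ground, DoorClosed, Moving, Floor1}.
States satisfying AG EF ¬requested: {Floor2, Ground, DoorClosed, Moving, Floor1}.
States satisfying ¬alarm: {Ground, DoorClosed, Moving}.
States satisfying alarm: {Floor2, Floor1}.
States satisfying E[¬alarm U alarm]: {Floor2, Ground, DoorClosed, Moving, Floor1}.
States satisfying AG EF ¬requested ∨ E[¬alarm U alarm]: {Floor2, Ground, DoorClosed, Moving, Floor1}.
States satisfying ¬AG moving ∨ AG EF ¬requested ∨ E[¬alarm U alarm]: {Floor2, Ground, DoorClosed, Moving, Floor1}.

{Floor2, Ground, DoorClosed, Moving, Floor1}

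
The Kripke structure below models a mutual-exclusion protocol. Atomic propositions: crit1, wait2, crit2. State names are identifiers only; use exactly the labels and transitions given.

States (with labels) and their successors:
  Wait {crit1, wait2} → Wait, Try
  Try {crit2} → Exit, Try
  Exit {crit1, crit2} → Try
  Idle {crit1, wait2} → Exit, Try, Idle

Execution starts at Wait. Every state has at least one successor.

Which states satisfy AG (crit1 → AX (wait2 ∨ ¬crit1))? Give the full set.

States satisfying crit1 → AX (wait2 ∨ ¬crit1): {Wait, Try, Exit}.
States satisfying AG (crit1 → AX (wait2 ∨ ¬crit1)): {Wait, Try, Exit}.

{Wait, Try, Exit}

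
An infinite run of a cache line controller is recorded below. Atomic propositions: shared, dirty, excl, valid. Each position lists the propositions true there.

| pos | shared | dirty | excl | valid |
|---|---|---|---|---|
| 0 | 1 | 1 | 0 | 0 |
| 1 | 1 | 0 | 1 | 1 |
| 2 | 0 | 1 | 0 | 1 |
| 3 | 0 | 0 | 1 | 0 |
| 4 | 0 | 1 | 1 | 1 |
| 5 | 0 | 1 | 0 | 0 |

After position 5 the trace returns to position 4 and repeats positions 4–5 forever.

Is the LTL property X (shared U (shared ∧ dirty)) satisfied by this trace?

Does not hold

The position after 0 is 1; shared U (shared ∧ dirty) is false there.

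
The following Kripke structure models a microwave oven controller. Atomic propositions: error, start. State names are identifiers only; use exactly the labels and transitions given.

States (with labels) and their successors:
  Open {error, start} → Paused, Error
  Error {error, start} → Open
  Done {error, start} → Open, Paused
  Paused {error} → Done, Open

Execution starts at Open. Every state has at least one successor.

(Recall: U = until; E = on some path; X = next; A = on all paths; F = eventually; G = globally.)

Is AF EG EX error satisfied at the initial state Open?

States satisfying EG EX error: {Open, Error, Done, Paused}.
States satisfying AF EG EX error: {Open, Error, Done, Paused}.
Open ∈ Sat(AF EG EX error).

Yes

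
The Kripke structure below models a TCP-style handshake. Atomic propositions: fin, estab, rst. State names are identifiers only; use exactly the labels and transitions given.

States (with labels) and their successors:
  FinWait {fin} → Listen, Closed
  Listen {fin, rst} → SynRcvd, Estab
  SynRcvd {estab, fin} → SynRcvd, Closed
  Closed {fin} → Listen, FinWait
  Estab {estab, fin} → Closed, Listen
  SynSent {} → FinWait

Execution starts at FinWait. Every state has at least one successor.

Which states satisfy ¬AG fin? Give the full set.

States satisfying fin: {FinWait, Listen, SynRcvd, Closed, Estab}.
States satisfying AG fin: {FinWait, Listen, SynRcvd, Closed, Estab}.
States satisfying ¬AG fin: {SynSent}.

{SynSent}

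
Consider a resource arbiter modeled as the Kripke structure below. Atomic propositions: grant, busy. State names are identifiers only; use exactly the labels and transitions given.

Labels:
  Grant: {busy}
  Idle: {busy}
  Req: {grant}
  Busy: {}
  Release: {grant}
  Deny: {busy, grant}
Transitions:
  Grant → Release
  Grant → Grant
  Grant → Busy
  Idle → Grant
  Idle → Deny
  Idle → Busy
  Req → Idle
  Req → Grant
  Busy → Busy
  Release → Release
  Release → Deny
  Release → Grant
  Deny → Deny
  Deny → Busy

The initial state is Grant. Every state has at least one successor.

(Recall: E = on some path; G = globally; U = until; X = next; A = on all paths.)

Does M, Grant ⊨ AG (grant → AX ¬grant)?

States satisfying grant → AX ¬grant: {Grant, Idle, Req, Busy}.
States satisfying AG (grant → AX ¬grant): {Busy}.
Deny is reachable from Grant and violates grant → AX ¬grant, so AG fails at Grant.
Grant ∉ Sat(AG (grant → AX ¬grant)).

No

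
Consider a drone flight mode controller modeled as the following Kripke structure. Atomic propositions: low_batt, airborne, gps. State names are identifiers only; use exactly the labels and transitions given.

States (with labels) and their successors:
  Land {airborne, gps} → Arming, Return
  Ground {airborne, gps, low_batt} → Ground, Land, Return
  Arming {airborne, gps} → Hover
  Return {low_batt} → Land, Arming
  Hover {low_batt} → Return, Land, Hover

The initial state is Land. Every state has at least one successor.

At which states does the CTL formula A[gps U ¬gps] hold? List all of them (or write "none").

States satisfying gps: {Land, Ground, Arming}.
States satisfying ¬gps: {Return, Hover}.
States satisfying A[gps U ¬gps]: {Land, Arming, Return, Hover}.

{Land, Arming, Return, Hover}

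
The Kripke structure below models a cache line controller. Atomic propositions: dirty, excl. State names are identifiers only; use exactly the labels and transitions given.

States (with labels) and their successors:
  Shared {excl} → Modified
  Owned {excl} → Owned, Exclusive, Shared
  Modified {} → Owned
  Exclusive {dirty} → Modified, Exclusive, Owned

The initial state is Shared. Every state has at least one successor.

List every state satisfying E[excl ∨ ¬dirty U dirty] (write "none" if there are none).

States satisfying excl ∨ ¬dirty: {Shared, Owned, Modified}.
States satisfying dirty: {Exclusive}.
States satisfying E[excl ∨ ¬dirty U dirty]: {Shared, Owned, Modified, Exclusive}.

{Shared, Owned, Modified, Exclusive}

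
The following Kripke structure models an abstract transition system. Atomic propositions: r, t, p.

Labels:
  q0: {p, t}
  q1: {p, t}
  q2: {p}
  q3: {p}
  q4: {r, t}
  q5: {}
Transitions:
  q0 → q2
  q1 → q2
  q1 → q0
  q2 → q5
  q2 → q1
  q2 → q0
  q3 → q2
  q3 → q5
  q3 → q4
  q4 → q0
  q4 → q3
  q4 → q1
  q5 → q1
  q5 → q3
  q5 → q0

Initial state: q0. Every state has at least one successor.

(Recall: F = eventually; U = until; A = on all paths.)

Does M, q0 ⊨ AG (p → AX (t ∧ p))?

No

States satisfying p → AX (t ∧ p): {q4, q5}.
States satisfying AG (p → AX (t ∧ p)): ∅.
q0 is reachable from q0 and violates p → AX (t ∧ p), so AG fails at q0.
q0 ∉ Sat(AG (p → AX (t ∧ p))).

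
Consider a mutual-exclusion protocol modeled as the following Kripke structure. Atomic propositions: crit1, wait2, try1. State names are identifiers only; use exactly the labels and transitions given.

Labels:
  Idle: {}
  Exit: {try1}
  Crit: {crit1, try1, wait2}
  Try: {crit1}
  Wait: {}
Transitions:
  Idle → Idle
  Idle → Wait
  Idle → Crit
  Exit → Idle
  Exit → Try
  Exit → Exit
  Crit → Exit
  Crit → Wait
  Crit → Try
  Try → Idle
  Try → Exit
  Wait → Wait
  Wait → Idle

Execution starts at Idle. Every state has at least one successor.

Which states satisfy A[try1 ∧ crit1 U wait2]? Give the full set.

States satisfying try1 ∧ crit1: {Crit}.
States satisfying wait2: {Crit}.
States satisfying A[try1 ∧ crit1 U wait2]: {Crit}.

{Crit}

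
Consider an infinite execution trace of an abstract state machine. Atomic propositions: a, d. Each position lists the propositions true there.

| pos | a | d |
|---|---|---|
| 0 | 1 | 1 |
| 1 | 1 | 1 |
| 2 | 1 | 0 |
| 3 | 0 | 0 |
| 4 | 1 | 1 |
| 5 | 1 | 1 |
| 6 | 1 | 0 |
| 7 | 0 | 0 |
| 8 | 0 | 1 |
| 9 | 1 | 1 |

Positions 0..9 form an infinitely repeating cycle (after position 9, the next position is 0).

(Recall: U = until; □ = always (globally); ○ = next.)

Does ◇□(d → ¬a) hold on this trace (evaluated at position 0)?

□(d → ¬a) is false at every position 0..9, so it never becomes true and ◇□(d → ¬a) fails.

Violated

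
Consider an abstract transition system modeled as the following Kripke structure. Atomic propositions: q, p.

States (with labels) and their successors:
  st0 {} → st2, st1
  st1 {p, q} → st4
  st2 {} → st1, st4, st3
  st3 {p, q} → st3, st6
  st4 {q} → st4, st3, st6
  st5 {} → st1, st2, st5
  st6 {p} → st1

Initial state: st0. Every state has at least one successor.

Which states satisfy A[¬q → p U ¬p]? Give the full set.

States satisfying ¬q → p: {st1, st3, st4, st6}.
States satisfying ¬p: {st0, st2, st4, st5}.
States satisfying A[¬q → p U ¬p]: {st0, st1, st2, st4, st5, st6}.

{st0, st1, st2, st4, st5, st6}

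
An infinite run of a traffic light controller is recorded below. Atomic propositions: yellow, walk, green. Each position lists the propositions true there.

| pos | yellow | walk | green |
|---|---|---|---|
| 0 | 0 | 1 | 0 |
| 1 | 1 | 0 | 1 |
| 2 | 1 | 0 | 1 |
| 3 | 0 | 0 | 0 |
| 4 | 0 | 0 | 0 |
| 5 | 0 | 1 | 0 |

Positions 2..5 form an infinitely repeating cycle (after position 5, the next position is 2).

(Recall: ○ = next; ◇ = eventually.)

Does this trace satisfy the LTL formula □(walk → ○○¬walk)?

Yes

walk → ○○¬walk holds at every position 0..5, and those are all positions ever visited, so □(walk → ○○¬walk) holds.
Positions where walk holds: 0, 5.
Check ○○¬walk at each: 0→ok, 5→ok.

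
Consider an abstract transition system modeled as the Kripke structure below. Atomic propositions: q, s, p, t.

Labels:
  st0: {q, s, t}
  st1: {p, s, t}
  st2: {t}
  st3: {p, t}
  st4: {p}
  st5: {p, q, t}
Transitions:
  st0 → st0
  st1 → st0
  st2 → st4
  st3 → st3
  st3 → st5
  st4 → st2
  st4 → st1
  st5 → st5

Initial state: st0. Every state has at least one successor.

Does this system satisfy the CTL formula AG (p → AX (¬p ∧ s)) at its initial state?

States satisfying p → AX (¬p ∧ s): {st0, st1, st2}.
States satisfying AG (p → AX (¬p ∧ s)): {st0, st1}.
Every state reachable from st0 satisfies p → AX (¬p ∧ s).
st0 ∈ Sat(AG (p → AX (¬p ∧ s))).

Satisfied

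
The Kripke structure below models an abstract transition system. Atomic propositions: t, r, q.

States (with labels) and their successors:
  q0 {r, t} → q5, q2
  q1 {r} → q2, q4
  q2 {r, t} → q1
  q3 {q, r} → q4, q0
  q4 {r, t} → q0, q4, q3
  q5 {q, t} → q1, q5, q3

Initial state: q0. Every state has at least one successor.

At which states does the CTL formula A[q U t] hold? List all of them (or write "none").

States satisfying q: {q3, q5}.
States satisfying t: {q0, q2, q4, q5}.
States satisfying A[q U t]: {q0, q2, q3, q4, q5}.

{q0, q2, q3, q4, q5}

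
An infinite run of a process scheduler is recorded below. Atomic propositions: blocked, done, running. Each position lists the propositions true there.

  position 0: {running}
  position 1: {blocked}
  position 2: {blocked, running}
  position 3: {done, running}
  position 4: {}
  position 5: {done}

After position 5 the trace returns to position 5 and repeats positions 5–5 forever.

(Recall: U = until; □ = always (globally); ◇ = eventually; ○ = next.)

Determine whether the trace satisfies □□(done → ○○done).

Holds

□(done → ○○done) holds at every position 0..5, and those are all positions ever visited, so □□(done → ○○done) holds.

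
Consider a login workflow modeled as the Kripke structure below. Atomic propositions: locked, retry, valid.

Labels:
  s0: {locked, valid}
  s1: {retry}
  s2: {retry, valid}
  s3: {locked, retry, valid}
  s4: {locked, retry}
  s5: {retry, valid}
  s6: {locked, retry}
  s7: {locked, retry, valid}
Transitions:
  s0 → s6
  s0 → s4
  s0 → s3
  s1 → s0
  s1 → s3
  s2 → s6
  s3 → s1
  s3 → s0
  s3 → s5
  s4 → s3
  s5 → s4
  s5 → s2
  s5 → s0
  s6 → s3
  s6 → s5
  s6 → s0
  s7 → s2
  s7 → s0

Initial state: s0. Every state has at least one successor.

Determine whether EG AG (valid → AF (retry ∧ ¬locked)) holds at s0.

States satisfying AG (valid → AF (retry ∧ ¬locked)): ∅.
States satisfying EG AG (valid → AF (retry ∧ ¬locked)): ∅.
No suitable path/successor from s0 witnesses the formula.
s0 ∉ Sat(EG AG (valid → AF (retry ∧ ¬locked))).

Does not hold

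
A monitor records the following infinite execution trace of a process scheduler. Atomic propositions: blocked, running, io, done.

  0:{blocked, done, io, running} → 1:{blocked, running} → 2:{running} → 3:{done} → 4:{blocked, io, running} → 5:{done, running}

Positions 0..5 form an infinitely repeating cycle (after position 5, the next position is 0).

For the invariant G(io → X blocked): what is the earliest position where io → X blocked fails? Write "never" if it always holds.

Check io → X blocked at each position in order: 0 ✓, 1 ✓, 2 ✓, 3 ✓.
At position 4 the labels are {blocked, io, running} and the next position 5 has {done, running}, so io → X blocked is false there. This is the first violation.

4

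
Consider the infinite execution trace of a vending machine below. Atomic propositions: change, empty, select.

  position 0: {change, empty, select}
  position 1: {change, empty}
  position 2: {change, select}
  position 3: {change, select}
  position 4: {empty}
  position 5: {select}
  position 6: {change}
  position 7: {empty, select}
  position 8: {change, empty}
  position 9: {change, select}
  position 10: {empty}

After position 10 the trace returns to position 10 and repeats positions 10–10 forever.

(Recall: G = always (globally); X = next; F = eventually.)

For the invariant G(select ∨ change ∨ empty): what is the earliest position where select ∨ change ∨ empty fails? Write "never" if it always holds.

never

select ∨ change ∨ empty holds at every position 0..10, and those are all the positions the trace ever visits, so the invariant G(select ∨ change ∨ empty) is never violated.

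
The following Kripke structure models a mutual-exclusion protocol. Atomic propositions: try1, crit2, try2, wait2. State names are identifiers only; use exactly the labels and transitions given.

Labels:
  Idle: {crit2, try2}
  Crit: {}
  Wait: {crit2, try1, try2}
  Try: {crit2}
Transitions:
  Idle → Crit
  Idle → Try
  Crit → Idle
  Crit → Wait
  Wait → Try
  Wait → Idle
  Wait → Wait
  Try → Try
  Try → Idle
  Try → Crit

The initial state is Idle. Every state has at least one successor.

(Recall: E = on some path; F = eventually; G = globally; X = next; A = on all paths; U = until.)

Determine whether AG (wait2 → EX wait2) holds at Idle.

States satisfying wait2 → EX wait2: {Idle, Crit, Wait, Try}.
States satisfying AG (wait2 → EX wait2): {Idle, Crit, Wait, Try}.
Every state reachable from Idle satisfies wait2 → EX wait2.
Idle ∈ Sat(AG (wait2 → EX wait2)).

Satisfied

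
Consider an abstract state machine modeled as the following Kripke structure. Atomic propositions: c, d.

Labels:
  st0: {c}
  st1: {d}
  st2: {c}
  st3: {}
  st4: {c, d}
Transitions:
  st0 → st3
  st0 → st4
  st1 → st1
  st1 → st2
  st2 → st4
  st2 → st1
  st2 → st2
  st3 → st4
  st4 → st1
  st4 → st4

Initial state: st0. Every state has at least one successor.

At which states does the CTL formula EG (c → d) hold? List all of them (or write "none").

States satisfying c → d: {st1, st3, st4}.
States satisfying EG (c → d): {st1, st3, st4}.

{st1, st3, st4}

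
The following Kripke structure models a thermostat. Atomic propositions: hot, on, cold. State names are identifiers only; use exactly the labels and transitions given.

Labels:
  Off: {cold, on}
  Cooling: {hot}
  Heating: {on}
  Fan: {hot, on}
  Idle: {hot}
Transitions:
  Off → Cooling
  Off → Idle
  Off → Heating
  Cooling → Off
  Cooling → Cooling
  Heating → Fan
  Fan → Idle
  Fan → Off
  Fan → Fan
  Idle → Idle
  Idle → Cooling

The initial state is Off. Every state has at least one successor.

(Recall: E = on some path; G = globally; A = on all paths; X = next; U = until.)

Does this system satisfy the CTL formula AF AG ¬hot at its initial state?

Does not hold

States satisfying AG ¬hot: ∅.
States satisfying AF AG ¬hot: ∅.
There is a path from Off along which AG ¬hot never holds.
Off ∉ Sat(AF AG ¬hot).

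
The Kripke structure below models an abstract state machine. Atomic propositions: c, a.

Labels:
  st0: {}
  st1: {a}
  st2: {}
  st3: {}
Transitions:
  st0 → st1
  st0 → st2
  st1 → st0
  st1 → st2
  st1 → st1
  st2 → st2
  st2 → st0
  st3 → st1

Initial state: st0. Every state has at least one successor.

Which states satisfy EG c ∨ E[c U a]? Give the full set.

States satisfying c: ∅.
States satisfying EG c: ∅.
States satisfying a: {st1}.
States satisfying E[c U a]: {st1}.
States satisfying EG c ∨ E[c U a]: {st1}.

{st1}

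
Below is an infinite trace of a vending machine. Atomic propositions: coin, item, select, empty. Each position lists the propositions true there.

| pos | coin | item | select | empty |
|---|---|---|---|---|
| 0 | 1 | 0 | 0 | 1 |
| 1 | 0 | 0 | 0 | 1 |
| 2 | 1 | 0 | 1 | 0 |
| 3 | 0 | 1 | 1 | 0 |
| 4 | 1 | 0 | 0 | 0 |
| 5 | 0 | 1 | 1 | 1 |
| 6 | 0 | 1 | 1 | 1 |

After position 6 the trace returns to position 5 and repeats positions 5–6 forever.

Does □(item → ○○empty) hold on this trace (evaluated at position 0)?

item → ○○empty holds at every position 0..6, and those are all positions ever visited, so □(item → ○○empty) holds.
Positions where item holds: 3, 5, 6.
Check ○○empty at each: 3→ok, 5→ok, 6→ok.

Yes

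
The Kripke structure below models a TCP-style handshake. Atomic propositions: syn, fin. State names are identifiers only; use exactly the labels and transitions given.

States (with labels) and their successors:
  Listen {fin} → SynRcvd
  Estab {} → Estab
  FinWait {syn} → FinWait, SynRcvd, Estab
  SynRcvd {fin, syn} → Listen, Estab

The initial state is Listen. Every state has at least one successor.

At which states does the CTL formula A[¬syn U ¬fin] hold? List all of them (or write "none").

{Estab, FinWait}

States satisfying ¬syn: {Listen, Estab}.
States satisfying ¬fin: {Estab, FinWait}.
States satisfying A[¬syn U ¬fin]: {Estab, FinWait}.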